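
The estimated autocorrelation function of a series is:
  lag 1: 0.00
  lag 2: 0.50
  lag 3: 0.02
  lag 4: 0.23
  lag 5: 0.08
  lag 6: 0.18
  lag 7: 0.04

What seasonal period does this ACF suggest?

The largest autocorrelation is r_2 = 0.50, with weaker echoes at lags 4 (0.23) and 6 (0.18); the remaining lags stay at or below 0.08.
The dominant spike at lag 2 indicates a seasonal period of 2.

2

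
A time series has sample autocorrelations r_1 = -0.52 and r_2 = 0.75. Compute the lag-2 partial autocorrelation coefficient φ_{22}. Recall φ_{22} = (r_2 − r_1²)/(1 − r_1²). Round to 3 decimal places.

0.657

φ_{22} = (r_2 − r_1²) / (1 − r_1²)
r_1² = (-0.52)² = 0.2704
Numerator = 0.75 − 0.2704 = 0.4796; denominator = 1 − 0.2704 = 0.7296
φ_{22} = 0.4796 / 0.7296 = 0.657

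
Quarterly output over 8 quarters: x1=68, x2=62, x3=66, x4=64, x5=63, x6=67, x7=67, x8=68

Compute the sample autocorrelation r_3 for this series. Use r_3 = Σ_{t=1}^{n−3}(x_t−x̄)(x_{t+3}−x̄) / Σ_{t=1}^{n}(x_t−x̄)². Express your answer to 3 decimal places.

-0.061

Mean x̄ = (68 + 62 + 66 + 64 + 63 + 67 + 67 + 68)/8 = 65.6250
Deviations from mean: 2.3750, -3.6250, 0.3750, -1.6250, -2.6250, 1.3750, 1.3750, 2.3750
Numerator Σ_{t=1}^{5}(x_t−x̄)(x_{t+3}−x̄) = -2.2969
Denominator Σ(x_t−x̄)² = 37.8750
r_3 = -2.2969 / 37.8750 = -0.061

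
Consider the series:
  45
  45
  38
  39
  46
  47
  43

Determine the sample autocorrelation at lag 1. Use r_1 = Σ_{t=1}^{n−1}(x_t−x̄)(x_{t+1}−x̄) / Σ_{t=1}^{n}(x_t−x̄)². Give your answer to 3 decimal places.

Mean x̄ = (45 + 45 + 38 + 39 + 46 + 47 + 43)/7 = 43.2857
Σ(x_t−x̄)(x_{t+1}−x̄) = (2.9388) + (-9.0612) + (22.6531) + (-11.6327) + (10.0816) + (-1.0612) = 13.9184
Denominator Σ(x_t−x̄)² = 73.4286
r_1 = 13.9184 / 73.4286 = 0.190

0.190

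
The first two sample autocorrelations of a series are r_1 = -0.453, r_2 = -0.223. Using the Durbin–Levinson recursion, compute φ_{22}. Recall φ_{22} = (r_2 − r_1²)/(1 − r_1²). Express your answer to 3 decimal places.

φ_{22} = (r_2 − r_1²) / (1 − r_1²)
r_1² = (-0.453)² = 0.205209
Numerator = -0.223 − 0.2052 = -0.4282; denominator = 1 − 0.2052 = 0.7948
φ_{22} = -0.4282 / 0.7948 = -0.539

-0.539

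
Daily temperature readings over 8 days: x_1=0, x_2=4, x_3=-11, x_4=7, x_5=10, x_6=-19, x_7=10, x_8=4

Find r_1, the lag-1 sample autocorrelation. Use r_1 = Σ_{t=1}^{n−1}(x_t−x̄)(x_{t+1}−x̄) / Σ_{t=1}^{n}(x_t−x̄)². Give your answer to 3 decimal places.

-0.516

Mean x̄ = (0 + 4 − 11 + 7 + 10 − 19 + 10 + 4)/8 = 0.6250
Deviations from mean: -0.6250, 3.3750, -11.6250, 6.3750, 9.3750, -19.6250, 9.3750, 3.3750
Numerator Σ_{t=1}^{7}(x_t−x̄)(x_{t+1}−x̄) = -392.0156
Denominator Σ(x_t−x̄)² = 759.8750
r_1 = -392.0156 / 759.8750 = -0.516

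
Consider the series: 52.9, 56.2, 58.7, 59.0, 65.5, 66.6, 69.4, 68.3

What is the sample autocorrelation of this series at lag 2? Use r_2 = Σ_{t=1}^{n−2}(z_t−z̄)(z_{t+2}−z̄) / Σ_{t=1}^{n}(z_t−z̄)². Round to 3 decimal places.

Mean z̄ = (52.9 + 56.2 + 58.7 + 59.0 + 65.5 + 66.6 + 69.4 + 68.3)/8 = 62.0750
Σ(z_t−z̄)(z_{t+2}−z̄) = (30.9656) + (18.0656) + (-11.5594) + (-13.9144) + (25.0881) + (28.1681) = 76.8138
Denominator Σ(z_t−z̄)² = 264.1550
r_2 = 76.8138 / 264.1550 = 0.291

0.291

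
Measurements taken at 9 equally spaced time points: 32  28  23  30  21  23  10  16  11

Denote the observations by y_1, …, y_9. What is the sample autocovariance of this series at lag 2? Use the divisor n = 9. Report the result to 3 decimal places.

Mean ȳ = (32 + 28 + 23 + 30 + 21 + 23 + 10 + 16 + 11)/9 = 21.5556
Σ_{t=1}^{7}(y_t−ȳ)(y_{t+2}−ȳ) = 201.2716
γ_2 = 201.2716 / 9 = 22.364

22.364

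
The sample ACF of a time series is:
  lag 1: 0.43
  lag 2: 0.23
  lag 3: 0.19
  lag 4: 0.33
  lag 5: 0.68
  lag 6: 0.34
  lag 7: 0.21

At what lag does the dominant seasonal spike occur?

5

The largest autocorrelation is r_5 = 0.68; the remaining lags stay at or below 0.43. The elevated value at lag 1 (0.43), dropping to 0.23 at lag 2, reflects decaying short-term dependence rather than seasonality.
The dominant spike at lag 5 indicates a seasonal period of 5.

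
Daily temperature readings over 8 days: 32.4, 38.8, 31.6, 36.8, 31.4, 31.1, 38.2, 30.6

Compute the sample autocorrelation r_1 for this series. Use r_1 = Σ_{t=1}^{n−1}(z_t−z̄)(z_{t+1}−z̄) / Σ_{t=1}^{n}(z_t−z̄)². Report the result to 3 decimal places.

Mean z̄ = (32.4 + 38.8 + 31.6 + 36.8 + 31.4 + 31.1 + 38.2 + 30.6)/8 = 33.8625
Deviations from mean: -1.4625, 4.9375, -2.2625, 2.9375, -2.4625, -2.7625, 4.3375, -3.2625
Numerator Σ_{t=1}^{7}(z_t−z̄)(z_{t+1}−z̄) = -51.6027
Denominator Σ(z_t−z̄)² = 83.4188
r_1 = -51.6027 / 83.4188 = -0.619

-0.619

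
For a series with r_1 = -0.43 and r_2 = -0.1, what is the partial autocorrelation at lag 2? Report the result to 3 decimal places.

-0.350

φ_{22} = (r_2 − r_1²) / (1 − r_1²)
r_1² = (-0.43)² = 0.1849
Numerator = -0.1 − 0.1849 = -0.2849; denominator = 1 − 0.1849 = 0.8151
φ_{22} = -0.2849 / 0.8151 = -0.350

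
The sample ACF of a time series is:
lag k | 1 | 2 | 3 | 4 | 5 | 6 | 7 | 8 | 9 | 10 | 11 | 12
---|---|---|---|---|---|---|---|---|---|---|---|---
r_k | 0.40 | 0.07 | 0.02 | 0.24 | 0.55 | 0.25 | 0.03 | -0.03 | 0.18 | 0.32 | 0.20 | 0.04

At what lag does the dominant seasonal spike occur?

5

The largest autocorrelation is r_5 = 0.55; the remaining lags stay at or below 0.40. The elevated value at lag 1 (0.40), dropping to 0.07 at lag 2, reflects decaying short-term dependence rather than seasonality.
The dominant spike at lag 5 indicates a seasonal period of 5.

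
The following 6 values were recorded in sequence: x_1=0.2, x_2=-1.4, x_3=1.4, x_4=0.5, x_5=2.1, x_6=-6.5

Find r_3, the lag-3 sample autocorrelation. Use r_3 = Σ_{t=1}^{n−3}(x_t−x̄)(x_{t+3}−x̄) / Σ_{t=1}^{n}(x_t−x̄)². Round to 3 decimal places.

-0.269

Mean x̄ = (0.2 − 1.4 + 1.4 + 0.5 + 2.1 − 6.5)/6 = -0.6167
Deviations from mean: 0.8167, -0.7833, 2.0167, 1.1167, 2.7167, -5.8833
Σ(x_t−x̄)(x_{t+3}−x̄) = (0.9119) + (-2.1281) + (-11.8647) = -13.0808
Denominator Σ(x_t−x̄)² = 48.5883
r_3 = -13.0808 / 48.5883 = -0.269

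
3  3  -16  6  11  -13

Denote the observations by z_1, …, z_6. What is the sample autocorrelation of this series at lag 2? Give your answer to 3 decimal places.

Mean z̄ = (3 + 3 − 16 + 6 + 11 − 13)/6 = -1.0000
Deviations from mean: 4.0000, 4.0000, -15.0000, 7.0000, 12.0000, -12.0000
Σ(z_t−z̄)(z_{t+2}−z̄) = (-60.0000) + (28.0000) + (-180.0000) + (-84.0000) = -296.0000
Denominator Σ(z_t−z̄)² = 594.0000
r_2 = -296.0000 / 594.0000 = -0.498

-0.498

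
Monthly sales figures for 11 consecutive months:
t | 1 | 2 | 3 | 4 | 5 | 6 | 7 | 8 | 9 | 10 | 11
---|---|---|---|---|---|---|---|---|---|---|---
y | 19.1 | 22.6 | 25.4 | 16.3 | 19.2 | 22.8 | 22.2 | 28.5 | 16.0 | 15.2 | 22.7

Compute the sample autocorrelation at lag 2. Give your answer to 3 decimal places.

-0.454

Mean ȳ = (19.1 + 22.6 + 25.4 + 16.3 + 19.2 + 22.8 + 22.2 + 28.5 + 16.0 + 15.2 + 22.7)/11 = 20.9091
Numerator Σ_{t=1}^{9}(y_t−ȳ)(y_{t+2}−ȳ) = -78.6274
Denominator Σ(y_t−ȳ)² = 173.2291
r_2 = -78.6274 / 173.2291 = -0.454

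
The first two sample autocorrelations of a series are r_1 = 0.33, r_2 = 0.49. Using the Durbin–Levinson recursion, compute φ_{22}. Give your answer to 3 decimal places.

0.428

φ_{22} = (r_2 − r_1²) / (1 − r_1²)
r_1² = (0.33)² = 0.1089
Numerator = 0.49 − 0.1089 = 0.3811; denominator = 1 − 0.1089 = 0.8911
φ_{22} = 0.3811 / 0.8911 = 0.428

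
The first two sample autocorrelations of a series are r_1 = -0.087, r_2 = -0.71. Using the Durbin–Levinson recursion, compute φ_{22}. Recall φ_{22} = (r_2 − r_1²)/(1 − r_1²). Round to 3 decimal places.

φ_{22} = (r_2 − r_1²) / (1 − r_1²)
r_1² = (-0.087)² = 0.007569
Numerator = -0.71 − 0.0076 = -0.7176; denominator = 1 − 0.0076 = 0.9924
φ_{22} = -0.7176 / 0.9924 = -0.723

-0.723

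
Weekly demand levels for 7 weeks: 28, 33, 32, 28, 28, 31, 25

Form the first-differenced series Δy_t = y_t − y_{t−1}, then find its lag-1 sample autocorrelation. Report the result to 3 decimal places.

First differences Δy: 5, -1, -4, 0, 3, -6
Mean of differences = -0.5000
Numerator Σ(Δy_t−Δȳ)(Δy_{t+1}−Δȳ) = -20.2500
Denominator Σ(Δy_t−Δȳ)² = 85.5000
r_1(Δy) = -20.2500 / 85.5000 = -0.237

-0.237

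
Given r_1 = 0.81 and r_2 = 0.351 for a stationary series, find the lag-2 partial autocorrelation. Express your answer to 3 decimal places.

φ_{22} = (r_2 − r_1²) / (1 − r_1²)
r_1² = (0.81)² = 0.6561
Numerator = 0.351 − 0.6561 = -0.3051; denominator = 1 − 0.6561 = 0.3439
φ_{22} = -0.3051 / 0.3439 = -0.887

-0.887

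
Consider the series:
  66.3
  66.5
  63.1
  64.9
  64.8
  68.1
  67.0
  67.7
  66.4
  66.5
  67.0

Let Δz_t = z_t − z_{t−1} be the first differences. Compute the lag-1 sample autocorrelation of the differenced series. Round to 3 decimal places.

-0.433

First differences Δz: 0.2, -3.4, 1.8, -0.1, 3.3, -1.1, 0.7, -1.3, 0.1, 0.5
Mean of differences = 0.0700
Numerator Σ(Δz_t−Δz̄)(Δz_{t+1}−Δz̄) = -12.7049
Denominator Σ(Δz_t−Δz̄)² = 29.3410
r_1(Δz) = -12.7049 / 29.3410 = -0.433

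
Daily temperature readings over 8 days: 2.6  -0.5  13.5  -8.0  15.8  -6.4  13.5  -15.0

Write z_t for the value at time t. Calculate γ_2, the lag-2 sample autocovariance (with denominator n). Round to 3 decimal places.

Mean z̄ = (2.6 − 0.5 + 13.5 − 8.0 + 15.8 − 6.4 + 13.5 − 15.0)/8 = 1.9375
Deviations: 0.6625, -2.4375, 11.5625, -9.9375, 13.8625, -8.3375, 11.5625, -16.9375
Σ_{t=1}^{6}(z_t−z̄)(z_{t+2}−z̄) = 576.5234
γ_2 = 576.5234 / 8 = 72.065

72.065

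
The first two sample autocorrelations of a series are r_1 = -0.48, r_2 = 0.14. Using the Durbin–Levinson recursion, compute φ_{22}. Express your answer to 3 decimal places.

φ_{22} = (r_2 − r_1²) / (1 − r_1²)
r_1² = (-0.48)² = 0.2304
Numerator = 0.14 − 0.2304 = -0.0904; denominator = 1 − 0.2304 = 0.7696
φ_{22} = -0.0904 / 0.7696 = -0.117

-0.117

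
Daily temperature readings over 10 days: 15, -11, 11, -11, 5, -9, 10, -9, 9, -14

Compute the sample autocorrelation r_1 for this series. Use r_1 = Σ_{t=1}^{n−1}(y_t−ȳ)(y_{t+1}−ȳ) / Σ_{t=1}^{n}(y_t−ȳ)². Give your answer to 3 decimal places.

Mean ȳ = (15 − 11 + 11 − 11 + 5 − 9 + 10 − 9 + 9 − 14)/10 = -0.4000
Numerator Σ_{t=1}^{9}(y_t−ȳ)(y_{t+1}−ȳ) = -896.1600
Denominator Σ(y_t−ȳ)² = 1150.4000
r_1 = -896.1600 / 1150.4000 = -0.779

-0.779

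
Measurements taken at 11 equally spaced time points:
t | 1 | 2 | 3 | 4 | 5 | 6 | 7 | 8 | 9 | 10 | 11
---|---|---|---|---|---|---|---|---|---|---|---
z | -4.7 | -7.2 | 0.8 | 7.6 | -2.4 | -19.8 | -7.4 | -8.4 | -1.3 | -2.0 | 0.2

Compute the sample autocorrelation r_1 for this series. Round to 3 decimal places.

Mean z̄ = (-4.7 − 7.2 + 0.8 + 7.6 − 2.4 − 19.8 − 7.4 − 8.4 − 1.3 − 2.0 + 0.2)/11 = -4.0545
Numerator Σ_{t=1}^{10}(z_t−z̄)(z_{t+1}−z̄) = 106.2134
Denominator Σ(z_t−z̄)² = 480.3473
r_1 = 106.2134 / 480.3473 = 0.221

0.221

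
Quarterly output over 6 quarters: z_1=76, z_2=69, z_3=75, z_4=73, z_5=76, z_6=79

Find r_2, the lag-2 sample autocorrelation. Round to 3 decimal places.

0.054

Mean z̄ = (76 + 69 + 75 + 73 + 76 + 79)/6 = 74.6667
Deviations from mean: 1.3333, -5.6667, 0.3333, -1.6667, 1.3333, 4.3333
Numerator Σ_{t=1}^{4}(z_t−z̄)(z_{t+2}−z̄) = 3.1111
Denominator Σ(z_t−z̄)² = 57.3333
r_2 = 3.1111 / 57.3333 = 0.054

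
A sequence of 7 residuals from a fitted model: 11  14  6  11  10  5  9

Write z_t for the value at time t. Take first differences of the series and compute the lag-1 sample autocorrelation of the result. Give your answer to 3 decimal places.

-0.625

First differences Δz: 3, -8, 5, -1, -5, 4
Mean of differences = -0.3333
Numerator Σ(Δz_t−Δz̄)(Δz_{t+1}−Δz̄) = -87.1111
Denominator Σ(Δz_t−Δz̄)² = 139.3333
r_1(Δz) = -87.1111 / 139.3333 = -0.625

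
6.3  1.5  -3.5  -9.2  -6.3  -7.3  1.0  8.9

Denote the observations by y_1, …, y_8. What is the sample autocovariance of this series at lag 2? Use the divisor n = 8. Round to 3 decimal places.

-6.062

Mean ȳ = (6.3 + 1.5 − 3.5 − 9.2 − 6.3 − 7.3 + 1.0 + 8.9)/8 = -1.0750
Deviations: 7.3750, 2.5750, -2.4250, -8.1250, -5.2250, -6.2250, 2.0750, 9.9750
Σ_{t=1}^{6}(y_t−ȳ)(y_{t+2}−ȳ) = -48.4938
γ_2 = -48.4938 / 8 = -6.062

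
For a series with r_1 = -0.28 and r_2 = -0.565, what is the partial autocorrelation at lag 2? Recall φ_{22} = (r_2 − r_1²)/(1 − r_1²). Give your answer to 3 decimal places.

φ_{22} = (r_2 − r_1²) / (1 − r_1²)
r_1² = (-0.28)² = 0.0784
Numerator = -0.565 − 0.0784 = -0.6434; denominator = 1 − 0.0784 = 0.9216
φ_{22} = -0.6434 / 0.9216 = -0.698

-0.698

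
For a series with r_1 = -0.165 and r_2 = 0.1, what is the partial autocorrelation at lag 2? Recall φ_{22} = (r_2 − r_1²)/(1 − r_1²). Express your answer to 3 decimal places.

0.075

φ_{22} = (r_2 − r_1²) / (1 − r_1²)
r_1² = (-0.165)² = 0.027225
Numerator = 0.1 − 0.0272 = 0.0728; denominator = 1 − 0.0272 = 0.9728
φ_{22} = 0.0728 / 0.9728 = 0.075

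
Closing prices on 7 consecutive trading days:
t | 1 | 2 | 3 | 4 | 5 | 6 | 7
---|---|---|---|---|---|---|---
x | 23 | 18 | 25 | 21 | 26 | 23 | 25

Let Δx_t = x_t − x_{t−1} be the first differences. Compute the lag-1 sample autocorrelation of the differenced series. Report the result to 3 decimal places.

-0.831

First differences Δx: -5, 7, -4, 5, -3, 2
Mean of differences = 0.3333
Numerator Σ(Δx_t−Δx̄)(Δx_{t+1}−Δx̄) = -105.7778
Denominator Σ(Δx_t−Δx̄)² = 127.3333
r_1(Δx) = -105.7778 / 127.3333 = -0.831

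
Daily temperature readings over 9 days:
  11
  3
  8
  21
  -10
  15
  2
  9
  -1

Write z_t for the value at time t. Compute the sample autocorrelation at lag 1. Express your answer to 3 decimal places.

-0.665

Mean z̄ = (11 + 3 + 8 + 21 − 10 + 15 + 2 + 9 − 1)/9 = 6.4444
Numerator Σ_{t=1}^{8}(z_t−z̄)(z_{t+1}−z̄) = -446.8642
Denominator Σ(z_t−z̄)² = 672.2222
r_1 = -446.8642 / 672.2222 = -0.665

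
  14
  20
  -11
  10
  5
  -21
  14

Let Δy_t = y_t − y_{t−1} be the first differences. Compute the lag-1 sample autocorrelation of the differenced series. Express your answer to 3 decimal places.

First differences Δy: 6, -31, 21, -5, -26, 35
Mean of differences = 0.0000
Numerator Σ(Δy_t−Δȳ)(Δy_{t+1}−Δȳ) = -1722.0000
Denominator Σ(Δy_t−Δȳ)² = 3364.0000
r_1(Δy) = -1722.0000 / 3364.0000 = -0.512

-0.512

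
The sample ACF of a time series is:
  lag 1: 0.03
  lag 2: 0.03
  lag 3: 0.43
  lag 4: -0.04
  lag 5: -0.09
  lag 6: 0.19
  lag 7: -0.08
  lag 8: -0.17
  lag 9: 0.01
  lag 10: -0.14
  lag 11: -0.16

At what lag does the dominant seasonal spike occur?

3

The largest autocorrelation is r_3 = 0.43, with a weaker echo at lag 6 (0.19); the remaining lags stay at or below 0.03.
The dominant spike at lag 3 indicates a seasonal period of 3.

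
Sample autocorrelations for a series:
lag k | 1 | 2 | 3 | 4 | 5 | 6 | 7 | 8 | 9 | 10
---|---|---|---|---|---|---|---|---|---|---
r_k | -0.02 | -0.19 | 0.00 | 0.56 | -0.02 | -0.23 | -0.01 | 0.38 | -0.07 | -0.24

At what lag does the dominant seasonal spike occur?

4

The largest autocorrelation is r_4 = 0.56, with a weaker echo at lag 8 (0.38); the remaining lags stay at or below 0.00.
The dominant spike at lag 4 indicates a seasonal period of 4.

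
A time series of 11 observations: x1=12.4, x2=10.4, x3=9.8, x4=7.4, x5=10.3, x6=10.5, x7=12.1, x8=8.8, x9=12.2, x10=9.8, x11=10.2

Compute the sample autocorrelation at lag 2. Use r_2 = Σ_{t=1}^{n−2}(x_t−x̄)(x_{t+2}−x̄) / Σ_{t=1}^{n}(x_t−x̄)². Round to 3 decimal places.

0.081

Mean x̄ = (12.4 + 10.4 + 9.8 + 7.4 + 10.3 + 10.5 + 12.1 + 8.8 + 12.2 + 9.8 + 10.2)/11 = 10.3545
Numerator Σ_{t=1}^{9}(x_t−x̄)(x_{t+2}−x̄) = 1.8086
Denominator Σ(x_t−x̄)² = 22.4473
r_2 = 1.8086 / 22.4473 = 0.081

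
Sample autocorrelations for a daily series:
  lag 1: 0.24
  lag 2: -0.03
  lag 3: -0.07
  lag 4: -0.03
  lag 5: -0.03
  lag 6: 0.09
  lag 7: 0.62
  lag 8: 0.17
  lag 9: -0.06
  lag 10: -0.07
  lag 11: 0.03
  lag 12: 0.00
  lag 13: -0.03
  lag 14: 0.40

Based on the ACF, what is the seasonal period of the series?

7

The largest autocorrelation is r_7 = 0.62, with a weaker echo at lag 14 (0.40); the remaining lags stay at or below 0.24.
The dominant spike at lag 7 indicates a seasonal period of 7.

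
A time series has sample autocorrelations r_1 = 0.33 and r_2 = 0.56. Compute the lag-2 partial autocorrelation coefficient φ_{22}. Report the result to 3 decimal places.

φ_{22} = (r_2 − r_1²) / (1 − r_1²)
r_1² = (0.33)² = 0.1089
Numerator = 0.56 − 0.1089 = 0.4511; denominator = 1 − 0.1089 = 0.8911
φ_{22} = 0.4511 / 0.8911 = 0.506

0.506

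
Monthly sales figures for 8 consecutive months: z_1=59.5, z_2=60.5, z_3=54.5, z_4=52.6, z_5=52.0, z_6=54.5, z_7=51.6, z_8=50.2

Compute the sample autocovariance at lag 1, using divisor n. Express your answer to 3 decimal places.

5.890

Mean z̄ = (59.5 + 60.5 + 54.5 + 52.6 + 52.0 + 54.5 + 51.6 + 50.2)/8 = 54.4250
Σ_{t=1}^{7}(z_t−z̄)(z_{t+1}−z̄) = 47.1169
γ_1 = 47.1169 / 8 = 5.890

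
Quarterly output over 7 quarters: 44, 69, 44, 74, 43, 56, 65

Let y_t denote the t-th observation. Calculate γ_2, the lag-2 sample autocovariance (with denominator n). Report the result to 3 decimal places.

Mean ȳ = (44 + 69 + 44 + 74 + 43 + 56 + 65)/7 = 56.4286
Deviations: -12.4286, 12.5714, -12.4286, 17.5714, -13.4286, -0.4286, 8.5714
Σ_{t=1}^{5}(y_t−ȳ)(y_{t+2}−ȳ) = 419.6327
γ_2 = 419.6327 / 7 = 59.948

59.948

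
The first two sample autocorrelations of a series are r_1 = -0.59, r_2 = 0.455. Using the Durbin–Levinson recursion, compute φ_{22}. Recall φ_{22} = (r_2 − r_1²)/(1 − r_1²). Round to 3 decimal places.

0.164

φ_{22} = (r_2 − r_1²) / (1 − r_1²)
r_1² = (-0.59)² = 0.3481
Numerator = 0.455 − 0.3481 = 0.1069; denominator = 1 − 0.3481 = 0.6519
φ_{22} = 0.1069 / 0.6519 = 0.164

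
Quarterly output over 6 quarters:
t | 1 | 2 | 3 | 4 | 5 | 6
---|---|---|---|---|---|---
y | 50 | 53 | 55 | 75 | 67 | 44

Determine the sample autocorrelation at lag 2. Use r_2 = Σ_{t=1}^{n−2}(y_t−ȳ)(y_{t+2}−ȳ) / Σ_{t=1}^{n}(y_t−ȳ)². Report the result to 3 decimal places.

Mean ȳ = (50 + 53 + 55 + 75 + 67 + 44)/6 = 57.3333
Numerator Σ_{t=1}^{4}(y_t−ȳ)(y_{t+2}−ȳ) = -317.5556
Denominator Σ(y_t−ȳ)² = 661.3333
r_2 = -317.5556 / 661.3333 = -0.480

-0.480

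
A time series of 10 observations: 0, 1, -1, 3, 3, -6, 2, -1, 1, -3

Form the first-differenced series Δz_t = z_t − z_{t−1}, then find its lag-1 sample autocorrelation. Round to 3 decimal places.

First differences Δz: 1, -2, 4, 0, -9, 8, -3, 2, -4
Mean of differences = -0.3333
Numerator Σ(Δz_t−Δz̄)(Δz_{t+1}−Δz̄) = -120.1111
Denominator Σ(Δz_t−Δz̄)² = 194.0000
r_1(Δz) = -120.1111 / 194.0000 = -0.619

-0.619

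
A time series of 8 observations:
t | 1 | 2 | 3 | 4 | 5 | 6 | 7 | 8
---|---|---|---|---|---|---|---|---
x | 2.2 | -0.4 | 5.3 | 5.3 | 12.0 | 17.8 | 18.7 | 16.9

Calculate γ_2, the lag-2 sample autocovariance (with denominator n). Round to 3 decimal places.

Mean x̄ = (2.2 − 0.4 + 5.3 + 5.3 + 12.0 + 17.8 + 18.7 + 16.9)/8 = 9.7250
Σ_{t=1}^{6}(x_t−x̄)(x_{t+2}−x̄) = 110.6588
γ_2 = 110.6588 / 8 = 13.832

13.832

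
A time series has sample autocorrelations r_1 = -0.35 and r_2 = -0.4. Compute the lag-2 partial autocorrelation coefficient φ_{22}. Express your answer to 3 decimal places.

-0.595

φ_{22} = (r_2 − r_1²) / (1 − r_1²)
r_1² = (-0.35)² = 0.1225
Numerator = -0.4 − 0.1225 = -0.5225; denominator = 1 − 0.1225 = 0.8775
φ_{22} = -0.5225 / 0.8775 = -0.595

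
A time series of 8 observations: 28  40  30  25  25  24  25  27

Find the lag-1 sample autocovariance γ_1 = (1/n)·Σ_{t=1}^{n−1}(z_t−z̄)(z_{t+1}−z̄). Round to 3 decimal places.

Mean z̄ = (28 + 40 + 30 + 25 + 25 + 24 + 25 + 27)/8 = 28.0000
Σ_{t=1}^{7}(z_t−z̄)(z_{t+1}−z̄) = 54.0000
γ_1 = 54.0000 / 8 = 6.750

6.750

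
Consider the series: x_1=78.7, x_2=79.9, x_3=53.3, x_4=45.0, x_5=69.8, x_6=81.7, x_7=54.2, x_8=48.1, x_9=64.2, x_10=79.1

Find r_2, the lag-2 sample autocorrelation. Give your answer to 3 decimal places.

Mean x̄ = (78.7 + 79.9 + 53.3 + 45.0 + 69.8 + 81.7 + 54.2 + 48.1 + 64.2 + 79.1)/10 = 65.4000
Numerator Σ_{t=1}^{8}(x_t−x̄)(x_{t+2}−x̄) = -1397.3300
Denominator Σ(x_t−x̄)² = 1848.6200
r_2 = -1397.3300 / 1848.6200 = -0.756

-0.756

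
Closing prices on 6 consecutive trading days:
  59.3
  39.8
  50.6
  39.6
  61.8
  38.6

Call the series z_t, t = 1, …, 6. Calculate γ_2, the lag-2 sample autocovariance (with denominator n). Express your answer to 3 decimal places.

35.764

Mean z̄ = (59.3 + 39.8 + 50.6 + 39.6 + 61.8 + 38.6)/6 = 48.2833
Deviations: 11.0167, -8.4833, 2.3167, -8.6833, 13.5167, -9.6833
Σ_{t=1}^{4}(z_t−z̄)(z_{t+2}−z̄) = 214.5828
γ_2 = 214.5828 / 6 = 35.764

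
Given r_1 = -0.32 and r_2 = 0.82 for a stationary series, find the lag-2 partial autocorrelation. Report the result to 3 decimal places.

0.799

φ_{22} = (r_2 − r_1²) / (1 − r_1²)
r_1² = (-0.32)² = 0.1024
Numerator = 0.82 − 0.1024 = 0.7176; denominator = 1 − 0.1024 = 0.8976
φ_{22} = 0.7176 / 0.8976 = 0.799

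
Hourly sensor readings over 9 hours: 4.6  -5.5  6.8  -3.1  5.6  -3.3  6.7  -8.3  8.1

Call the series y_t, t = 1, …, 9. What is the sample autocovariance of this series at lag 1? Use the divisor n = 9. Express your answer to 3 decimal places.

-29.424

Mean ȳ = (4.6 − 5.5 + 6.8 − 3.1 + 5.6 − 3.3 + 6.7 − 8.3 + 8.1)/9 = 1.2889
Σ_{t=1}^{8}(y_t−ȳ)(y_{t+1}−ȳ) = -264.8135
γ_1 = -264.8135 / 9 = -29.424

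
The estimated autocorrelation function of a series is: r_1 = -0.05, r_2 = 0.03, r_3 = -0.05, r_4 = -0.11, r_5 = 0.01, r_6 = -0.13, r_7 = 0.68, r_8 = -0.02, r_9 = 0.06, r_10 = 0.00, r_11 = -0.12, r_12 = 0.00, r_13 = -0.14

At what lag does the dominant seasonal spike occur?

7

The largest autocorrelation is r_7 = 0.68; the remaining lags stay at or below 0.06.
The dominant spike at lag 7 indicates a seasonal period of 7.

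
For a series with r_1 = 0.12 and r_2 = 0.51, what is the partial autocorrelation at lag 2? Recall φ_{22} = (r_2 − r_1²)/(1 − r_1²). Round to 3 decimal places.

0.503

φ_{22} = (r_2 − r_1²) / (1 − r_1²)
r_1² = (0.12)² = 0.0144
Numerator = 0.51 − 0.0144 = 0.4956; denominator = 1 − 0.0144 = 0.9856
φ_{22} = 0.4956 / 0.9856 = 0.503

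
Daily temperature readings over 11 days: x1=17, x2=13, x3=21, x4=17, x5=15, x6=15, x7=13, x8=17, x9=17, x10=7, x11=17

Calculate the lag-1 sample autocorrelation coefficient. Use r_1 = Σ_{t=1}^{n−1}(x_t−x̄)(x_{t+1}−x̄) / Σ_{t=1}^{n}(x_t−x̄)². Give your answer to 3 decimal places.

Mean x̄ = (17 + 13 + 21 + 17 + 15 + 15 + 13 + 17 + 17 + 7 + 17)/11 = 15.3636
Numerator Σ_{t=1}^{10}(x_t−x̄)(x_{t+1}−x̄) = -36.1322
Denominator Σ(x_t−x̄)² = 126.5455
r_1 = -36.1322 / 126.5455 = -0.286

-0.286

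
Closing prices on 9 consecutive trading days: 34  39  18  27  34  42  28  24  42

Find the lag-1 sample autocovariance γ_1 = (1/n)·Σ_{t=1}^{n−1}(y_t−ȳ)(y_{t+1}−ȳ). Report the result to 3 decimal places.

-10.222

Mean ȳ = (34 + 39 + 18 + 27 + 34 + 42 + 28 + 24 + 42)/9 = 32.0000
Σ_{t=1}^{8}(y_t−ȳ)(y_{t+1}−ȳ) = -92.0000
γ_1 = -92.0000 / 9 = -10.222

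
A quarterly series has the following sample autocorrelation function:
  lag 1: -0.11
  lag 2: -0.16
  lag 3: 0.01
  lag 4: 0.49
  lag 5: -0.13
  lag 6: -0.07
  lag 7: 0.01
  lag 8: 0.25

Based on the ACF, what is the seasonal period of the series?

4

The largest autocorrelation is r_4 = 0.49, with a weaker echo at lag 8 (0.25); the remaining lags stay at or below 0.01.
The dominant spike at lag 4 indicates a seasonal period of 4.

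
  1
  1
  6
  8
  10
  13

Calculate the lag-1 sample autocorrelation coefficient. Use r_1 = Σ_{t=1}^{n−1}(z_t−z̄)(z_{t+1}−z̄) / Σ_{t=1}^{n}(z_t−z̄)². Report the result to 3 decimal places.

0.513

Mean z̄ = (1 + 1 + 6 + 8 + 10 + 13)/6 = 6.5000
Deviations from mean: -5.5000, -5.5000, -0.5000, 1.5000, 3.5000, 6.5000
Σ(z_t−z̄)(z_{t+1}−z̄) = (30.2500) + (2.7500) + (-0.7500) + (5.2500) + (22.7500) = 60.2500
Denominator Σ(z_t−z̄)² = 117.5000
r_1 = 60.2500 / 117.5000 = 0.513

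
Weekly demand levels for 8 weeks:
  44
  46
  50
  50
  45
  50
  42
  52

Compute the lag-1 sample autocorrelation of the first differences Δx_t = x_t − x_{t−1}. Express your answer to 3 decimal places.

-0.595

First differences Δx: 2, 4, 0, -5, 5, -8, 10
Mean of differences = 1.1429
Numerator Σ(Δx_t−Δx̄)(Δx_{t+1}−Δx̄) = -133.7347
Denominator Σ(Δx_t−Δx̄)² = 224.8571
r_1(Δx) = -133.7347 / 224.8571 = -0.595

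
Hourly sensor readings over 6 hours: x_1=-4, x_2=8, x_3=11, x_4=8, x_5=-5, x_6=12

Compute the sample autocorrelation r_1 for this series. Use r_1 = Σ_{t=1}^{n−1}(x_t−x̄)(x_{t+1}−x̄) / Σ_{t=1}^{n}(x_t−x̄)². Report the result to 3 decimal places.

-0.320

Mean x̄ = (-4 + 8 + 11 + 8 − 5 + 12)/6 = 5.0000
Σ(x_t−x̄)(x_{t+1}−x̄) = (-27.0000) + (18.0000) + (18.0000) + (-30.0000) + (-70.0000) = -91.0000
Denominator Σ(x_t−x̄)² = 284.0000
r_1 = -91.0000 / 284.0000 = -0.320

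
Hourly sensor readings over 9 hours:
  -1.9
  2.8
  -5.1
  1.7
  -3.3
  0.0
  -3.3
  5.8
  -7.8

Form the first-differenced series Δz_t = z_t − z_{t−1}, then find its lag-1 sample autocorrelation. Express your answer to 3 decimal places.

-0.690

First differences Δz: 4.7, -7.9, 6.8, -5.0, 3.3, -3.3, 9.1, -13.6
Mean of differences = -0.7375
Numerator Σ(Δz_t−Δz̄)(Δz_{t+1}−Δz̄) = -304.3614
Denominator Σ(Δz_t−Δz̄)² = 440.9388
r_1(Δz) = -304.3614 / 440.9388 = -0.690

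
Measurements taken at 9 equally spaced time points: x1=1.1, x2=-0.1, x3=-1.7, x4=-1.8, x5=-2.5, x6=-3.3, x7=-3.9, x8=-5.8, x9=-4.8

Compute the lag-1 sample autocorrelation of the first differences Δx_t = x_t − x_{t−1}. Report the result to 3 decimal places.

First differences Δx: -1.2, -1.6, -0.1, -0.7, -0.8, -0.6, -1.9, 1.0
Mean of differences = -0.7375
Numerator Σ(Δx_t−Δx̄)(Δx_{t+1}−Δx̄) = -2.3177
Denominator Σ(Δx_t−Δx̄)² = 5.7588
r_1(Δx) = -2.3177 / 5.7588 = -0.402

-0.402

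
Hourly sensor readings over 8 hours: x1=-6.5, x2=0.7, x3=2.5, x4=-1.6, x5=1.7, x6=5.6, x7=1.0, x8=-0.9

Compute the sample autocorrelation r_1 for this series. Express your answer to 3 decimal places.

0.017

Mean x̄ = (-6.5 + 0.7 + 2.5 − 1.6 + 1.7 + 5.6 + 1.0 − 0.9)/8 = 0.3125
Deviations from mean: -6.8125, 0.3875, 2.1875, -1.9125, 1.3875, 5.2875, 0.6875, -1.2125
Σ(x_t−x̄)(x_{t+1}−x̄) = (-2.6398) + (0.8477) + (-4.1836) + (-2.6536) + (7.3364) + (3.6352) + (-0.8336) = 1.5086
Denominator Σ(x_t−x̄)² = 86.8288
r_1 = 1.5086 / 86.8288 = 0.017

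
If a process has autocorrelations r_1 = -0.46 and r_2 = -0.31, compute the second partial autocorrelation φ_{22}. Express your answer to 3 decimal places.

-0.662

φ_{22} = (r_2 − r_1²) / (1 − r_1²)
r_1² = (-0.46)² = 0.2116
Numerator = -0.31 − 0.2116 = -0.5216; denominator = 1 − 0.2116 = 0.7884
φ_{22} = -0.5216 / 0.7884 = -0.662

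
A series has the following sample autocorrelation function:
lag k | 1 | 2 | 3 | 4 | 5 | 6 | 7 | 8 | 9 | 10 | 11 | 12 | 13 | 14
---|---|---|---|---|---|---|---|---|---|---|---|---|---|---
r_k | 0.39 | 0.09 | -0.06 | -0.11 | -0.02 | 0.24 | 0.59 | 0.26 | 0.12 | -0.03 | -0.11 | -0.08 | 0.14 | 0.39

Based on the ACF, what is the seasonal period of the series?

The largest autocorrelation is r_7 = 0.59; the remaining lags stay at or below 0.39. The elevated value at lag 1 (0.39), dropping to 0.09 at lag 2, reflects decaying short-term dependence rather than seasonality.
The dominant spike at lag 7 indicates a seasonal period of 7.

7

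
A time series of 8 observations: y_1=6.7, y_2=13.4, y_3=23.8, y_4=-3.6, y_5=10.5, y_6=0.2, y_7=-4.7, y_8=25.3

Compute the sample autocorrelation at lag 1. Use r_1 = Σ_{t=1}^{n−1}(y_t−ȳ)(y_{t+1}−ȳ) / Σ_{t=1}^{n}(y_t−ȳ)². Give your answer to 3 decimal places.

-0.285

Mean ȳ = (6.7 + 13.4 + 23.8 − 3.6 + 10.5 + 0.2 − 4.7 + 25.3)/8 = 8.9500
Numerator Σ_{t=1}^{7}(y_t−ȳ)(y_{t+1}−ȳ) = -267.0525
Denominator Σ(y_t−ȳ)² = 935.5000
r_1 = -267.0525 / 935.5000 = -0.285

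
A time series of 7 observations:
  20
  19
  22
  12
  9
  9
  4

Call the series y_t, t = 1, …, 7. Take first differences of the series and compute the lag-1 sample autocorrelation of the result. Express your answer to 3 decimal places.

-0.363

First differences Δy: -1, 3, -10, -3, 0, -5
Mean of differences = -2.6667
Numerator Σ(Δy_t−Δȳ)(Δy_{t+1}−Δȳ) = -36.7778
Denominator Σ(Δy_t−Δȳ)² = 101.3333
r_1(Δy) = -36.7778 / 101.3333 = -0.363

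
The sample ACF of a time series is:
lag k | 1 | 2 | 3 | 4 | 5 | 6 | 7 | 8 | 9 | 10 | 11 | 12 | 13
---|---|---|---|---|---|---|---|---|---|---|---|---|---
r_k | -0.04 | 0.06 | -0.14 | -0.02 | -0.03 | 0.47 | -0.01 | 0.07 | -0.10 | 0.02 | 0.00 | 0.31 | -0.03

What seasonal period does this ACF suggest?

6

The largest autocorrelation is r_6 = 0.47, with a weaker echo at lag 12 (0.31); the remaining lags stay at or below 0.07.
The dominant spike at lag 6 indicates a seasonal period of 6.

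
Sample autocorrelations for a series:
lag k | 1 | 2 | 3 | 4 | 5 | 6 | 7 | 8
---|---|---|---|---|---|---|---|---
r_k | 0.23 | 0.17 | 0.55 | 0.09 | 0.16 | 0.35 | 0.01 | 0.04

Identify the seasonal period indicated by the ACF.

3

The largest autocorrelation is r_3 = 0.55, with a weaker echo at lag 6 (0.35); the remaining lags stay at or below 0.23. The elevated value at lag 1 (0.23), dropping to 0.17 at lag 2, reflects decaying short-term dependence rather than seasonality.
The dominant spike at lag 3 indicates a seasonal period of 3.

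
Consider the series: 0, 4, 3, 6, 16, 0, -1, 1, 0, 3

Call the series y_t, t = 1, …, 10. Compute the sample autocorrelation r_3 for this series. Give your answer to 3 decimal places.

-0.119

Mean ȳ = (0 + 4 + 3 + 6 + 16 + 0 − 1 + 1 + 0 + 3)/10 = 3.2000
Numerator Σ_{t=1}^{7}(y_t−ȳ)(y_{t+3}−ȳ) = -26.9200
Denominator Σ(y_t−ȳ)² = 225.6000
r_3 = -26.9200 / 225.6000 = -0.119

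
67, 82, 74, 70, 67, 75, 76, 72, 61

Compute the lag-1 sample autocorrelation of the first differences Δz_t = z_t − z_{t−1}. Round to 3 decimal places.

First differences Δz: 15, -8, -4, -3, 8, 1, -4, -11
Mean of differences = -0.7500
Numerator Σ(Δz_t−Δz̄)(Δz_{t+1}−Δz̄) = -60.0625
Denominator Σ(Δz_t−Δz̄)² = 511.5000
r_1(Δz) = -60.0625 / 511.5000 = -0.117

-0.117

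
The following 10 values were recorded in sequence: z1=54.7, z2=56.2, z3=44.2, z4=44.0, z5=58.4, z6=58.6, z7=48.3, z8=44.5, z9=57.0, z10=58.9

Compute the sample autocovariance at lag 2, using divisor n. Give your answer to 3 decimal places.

Mean z̄ = (54.7 + 56.2 + 44.2 + 44.0 + 58.4 + 58.6 + 48.3 + 44.5 + 57.0 + 58.9)/10 = 52.4800
Σ_{t=1}^{8}(z_t−z̄)(z_{t+2}−z̄) = -294.5508
γ_2 = -294.5508 / 10 = -29.455

-29.455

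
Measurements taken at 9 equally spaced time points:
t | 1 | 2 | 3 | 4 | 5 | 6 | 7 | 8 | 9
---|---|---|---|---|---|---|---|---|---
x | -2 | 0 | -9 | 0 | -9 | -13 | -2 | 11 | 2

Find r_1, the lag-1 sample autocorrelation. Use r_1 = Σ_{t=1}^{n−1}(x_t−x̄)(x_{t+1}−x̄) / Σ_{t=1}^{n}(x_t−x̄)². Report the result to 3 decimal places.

0.203

Mean x̄ = (-2 + 0 − 9 + 0 − 9 − 13 − 2 + 11 + 2)/9 = -2.4444
Numerator Σ_{t=1}^{8}(x_t−x̄)(x_{t+1}−x̄) = 83.2469
Denominator Σ(x_t−x̄)² = 410.2222
r_1 = 83.2469 / 410.2222 = 0.203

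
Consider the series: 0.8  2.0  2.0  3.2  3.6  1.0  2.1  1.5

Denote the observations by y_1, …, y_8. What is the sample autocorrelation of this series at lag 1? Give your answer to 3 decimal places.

Mean ȳ = (0.8 + 2.0 + 2.0 + 3.2 + 3.6 + 1.0 + 2.1 + 1.5)/8 = 2.0250
Numerator Σ_{t=1}^{7}(y_t−ȳ)(y_{t+1}−ȳ) = 0.1219
Denominator Σ(y_t−ȳ)² = 6.6950
r_1 = 0.1219 / 6.6950 = 0.018

0.018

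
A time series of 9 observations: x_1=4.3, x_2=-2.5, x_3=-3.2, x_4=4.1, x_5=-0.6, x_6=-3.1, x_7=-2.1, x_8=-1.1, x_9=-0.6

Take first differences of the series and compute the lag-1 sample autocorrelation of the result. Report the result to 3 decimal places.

First differences Δx: -6.8, -0.7, 7.3, -4.7, -2.5, 1.0, 1.0, 0.5
Mean of differences = -0.6125
Numerator Σ(Δx_t−Δx̄)(Δx_{t+1}−Δx̄) = -23.4277
Denominator Σ(Δx_t−Δx̄)² = 127.6088
r_1(Δx) = -23.4277 / 127.6088 = -0.184

-0.184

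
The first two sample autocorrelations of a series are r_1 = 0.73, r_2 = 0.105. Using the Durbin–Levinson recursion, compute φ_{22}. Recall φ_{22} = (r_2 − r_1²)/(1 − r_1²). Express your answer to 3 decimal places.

φ_{22} = (r_2 − r_1²) / (1 − r_1²)
r_1² = (0.73)² = 0.5329
Numerator = 0.105 − 0.5329 = -0.4279; denominator = 1 − 0.5329 = 0.4671
φ_{22} = -0.4279 / 0.4671 = -0.916

-0.916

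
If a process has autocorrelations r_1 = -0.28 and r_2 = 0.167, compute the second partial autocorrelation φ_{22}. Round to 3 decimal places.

φ_{22} = (r_2 − r_1²) / (1 − r_1²)
r_1² = (-0.28)² = 0.0784
Numerator = 0.167 − 0.0784 = 0.0886; denominator = 1 − 0.0784 = 0.9216
φ_{22} = 0.0886 / 0.9216 = 0.096

0.096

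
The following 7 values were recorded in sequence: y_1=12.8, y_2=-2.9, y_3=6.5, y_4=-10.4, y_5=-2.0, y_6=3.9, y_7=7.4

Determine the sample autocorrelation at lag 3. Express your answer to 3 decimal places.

-0.470

Mean ȳ = (12.8 − 2.9 + 6.5 − 10.4 − 2.0 + 3.9 + 7.4)/7 = 2.1857
Deviations from mean: 10.6143, -5.0857, 4.3143, -12.5857, -4.1857, 1.7143, 5.2143
Σ(y_t−ȳ)(y_{t+3}−ȳ) = (-133.5884) + (21.2873) + (7.3959) + (-65.6255) = -170.5306
Denominator Σ(y_t−ȳ)² = 363.1886
r_3 = -170.5306 / 363.1886 = -0.470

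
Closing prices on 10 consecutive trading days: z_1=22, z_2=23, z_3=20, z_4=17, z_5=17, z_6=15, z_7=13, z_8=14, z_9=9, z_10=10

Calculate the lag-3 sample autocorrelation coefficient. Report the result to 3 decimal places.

Mean z̄ = (22 + 23 + 20 + 17 + 17 + 15 + 13 + 14 + 9 + 10)/10 = 16.0000
Numerator Σ_{t=1}^{7}(z_t−z̄)(z_{t+3}−z̄) = 29.0000
Denominator Σ(z_t−z̄)² = 202.0000
r_3 = 29.0000 / 202.0000 = 0.144

0.144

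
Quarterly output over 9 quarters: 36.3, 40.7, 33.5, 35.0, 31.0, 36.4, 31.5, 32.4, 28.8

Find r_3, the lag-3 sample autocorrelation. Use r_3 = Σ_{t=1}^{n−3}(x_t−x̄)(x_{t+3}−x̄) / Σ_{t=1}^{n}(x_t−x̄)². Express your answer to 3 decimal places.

Mean x̄ = (36.3 + 40.7 + 33.5 + 35.0 + 31.0 + 36.4 + 31.5 + 32.4 + 28.8)/9 = 33.9556
Numerator Σ_{t=1}^{6}(x_t−x̄)(x_{t+3}−x̄) = -29.1681
Denominator Σ(x_t−x̄)² = 102.0222
r_3 = -29.1681 / 102.0222 = -0.286

-0.286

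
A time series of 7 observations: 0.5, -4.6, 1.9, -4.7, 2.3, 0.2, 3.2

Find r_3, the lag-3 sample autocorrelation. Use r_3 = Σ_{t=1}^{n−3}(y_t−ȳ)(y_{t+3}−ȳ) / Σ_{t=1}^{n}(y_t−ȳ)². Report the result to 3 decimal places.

-0.456

Mean ȳ = (0.5 − 4.6 + 1.9 − 4.7 + 2.3 + 0.2 + 3.2)/7 = -0.1714
Deviations from mean: 0.6714, -4.4286, 2.0714, -4.5286, 2.4714, 0.3714, 3.3714
Σ(y_t−ȳ)(y_{t+3}−ȳ) = (-3.0406) + (-10.9449) + (0.7694) + (-15.2678) = -28.4839
Denominator Σ(y_t−ȳ)² = 62.4743
r_3 = -28.4839 / 62.4743 = -0.456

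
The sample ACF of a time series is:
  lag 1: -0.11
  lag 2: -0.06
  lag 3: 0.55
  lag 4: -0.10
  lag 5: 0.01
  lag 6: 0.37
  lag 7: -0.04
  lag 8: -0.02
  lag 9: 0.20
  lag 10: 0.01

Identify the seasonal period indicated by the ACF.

3

The largest autocorrelation is r_3 = 0.55, with weaker echoes at lags 6 (0.37) and 9 (0.20); the remaining lags stay at or below 0.01.
The dominant spike at lag 3 indicates a seasonal period of 3.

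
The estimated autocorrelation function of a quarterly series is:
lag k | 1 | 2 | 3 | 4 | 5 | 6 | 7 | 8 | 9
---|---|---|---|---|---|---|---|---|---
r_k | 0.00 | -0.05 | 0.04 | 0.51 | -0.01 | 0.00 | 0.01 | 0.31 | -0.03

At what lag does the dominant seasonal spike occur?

The largest autocorrelation is r_4 = 0.51, with a weaker echo at lag 8 (0.31); the remaining lags stay at or below 0.04.
The dominant spike at lag 4 indicates a seasonal period of 4.

4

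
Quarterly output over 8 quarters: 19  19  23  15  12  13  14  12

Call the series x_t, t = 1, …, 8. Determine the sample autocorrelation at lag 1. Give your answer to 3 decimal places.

0.469

Mean x̄ = (19 + 19 + 23 + 15 + 12 + 13 + 14 + 12)/8 = 15.8750
Deviations from mean: 3.1250, 3.1250, 7.1250, -0.8750, -3.8750, -2.8750, -1.8750, -3.8750
Σ(x_t−x̄)(x_{t+1}−x̄) = (9.7656) + (22.2656) + (-6.2344) + (3.3906) + (11.1406) + (5.3906) + (7.2656) = 52.9844
Denominator Σ(x_t−x̄)² = 112.8750
r_1 = 52.9844 / 112.8750 = 0.469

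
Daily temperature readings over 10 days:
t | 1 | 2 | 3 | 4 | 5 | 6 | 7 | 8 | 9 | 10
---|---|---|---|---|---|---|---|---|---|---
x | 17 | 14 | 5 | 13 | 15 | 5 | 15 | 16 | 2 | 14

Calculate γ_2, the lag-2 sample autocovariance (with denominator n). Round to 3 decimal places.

Mean x̄ = (17 + 14 + 5 + 13 + 15 + 5 + 15 + 16 + 2 + 14)/10 = 11.6000
Σ_{t=1}^{8}(x_t−x̄)(x_{t+2}−x̄) = -103.5200
γ_2 = -103.5200 / 10 = -10.352

-10.352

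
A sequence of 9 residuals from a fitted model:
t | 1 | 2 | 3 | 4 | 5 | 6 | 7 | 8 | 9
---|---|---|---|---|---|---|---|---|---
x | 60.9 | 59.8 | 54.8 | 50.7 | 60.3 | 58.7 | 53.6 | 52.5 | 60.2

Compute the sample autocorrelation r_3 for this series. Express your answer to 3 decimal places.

Mean x̄ = (60.9 + 59.8 + 54.8 + 50.7 + 60.3 + 58.7 + 53.6 + 52.5 + 60.2)/9 = 56.8333
Σ(x_t−x̄)(x_{t+3}−x̄) = (-24.9422) + (10.2844) + (-3.7956) + (19.8311) + (-15.0222) + (6.2844) = -7.3600
Denominator Σ(x_t−x̄)² = 123.1600
r_3 = -7.3600 / 123.1600 = -0.060

-0.060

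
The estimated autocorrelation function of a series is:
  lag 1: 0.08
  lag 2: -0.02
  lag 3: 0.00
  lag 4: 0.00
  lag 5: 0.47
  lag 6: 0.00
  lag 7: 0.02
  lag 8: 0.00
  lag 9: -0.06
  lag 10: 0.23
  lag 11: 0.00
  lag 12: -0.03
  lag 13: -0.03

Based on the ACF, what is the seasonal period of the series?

The largest autocorrelation is r_5 = 0.47, with a weaker echo at lag 10 (0.23); the remaining lags stay at or below 0.08.
The dominant spike at lag 5 indicates a seasonal period of 5.

5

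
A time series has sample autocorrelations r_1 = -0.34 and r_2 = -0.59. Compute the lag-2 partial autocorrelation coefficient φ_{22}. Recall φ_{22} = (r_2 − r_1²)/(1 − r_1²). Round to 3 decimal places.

φ_{22} = (r_2 − r_1²) / (1 − r_1²)
r_1² = (-0.34)² = 0.1156
Numerator = -0.59 − 0.1156 = -0.7056; denominator = 1 − 0.1156 = 0.8844
φ_{22} = -0.7056 / 0.8844 = -0.798

-0.798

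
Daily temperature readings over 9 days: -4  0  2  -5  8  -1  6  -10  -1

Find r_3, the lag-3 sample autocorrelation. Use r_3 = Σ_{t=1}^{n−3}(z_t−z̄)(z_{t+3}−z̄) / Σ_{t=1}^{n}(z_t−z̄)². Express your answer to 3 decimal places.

-0.372

Mean z̄ = (-4 + 0 + 2 − 5 + 8 − 1 + 6 − 10 − 1)/9 = -0.5556
Numerator Σ_{t=1}^{6}(z_t−z̄)(z_{t+3}−z̄) = -90.8148
Denominator Σ(z_t−z̄)² = 244.2222
r_3 = -90.8148 / 244.2222 = -0.372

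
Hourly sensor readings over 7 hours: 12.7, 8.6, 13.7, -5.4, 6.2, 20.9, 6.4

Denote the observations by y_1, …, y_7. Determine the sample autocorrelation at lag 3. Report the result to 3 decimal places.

0.104

Mean ȳ = (12.7 + 8.6 + 13.7 − 5.4 + 6.2 + 20.9 + 6.4)/7 = 9.0143
Deviations from mean: 3.6857, -0.4143, 4.6857, -14.4143, -2.8143, 11.8857, -2.6143
Σ(y_t−ȳ)(y_{t+3}−ȳ) = (-53.1269) + (1.1659) + (55.6931) + (37.6831) = 41.4151
Denominator Σ(y_t−ȳ)² = 399.5086
r_3 = 41.4151 / 399.5086 = 0.104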